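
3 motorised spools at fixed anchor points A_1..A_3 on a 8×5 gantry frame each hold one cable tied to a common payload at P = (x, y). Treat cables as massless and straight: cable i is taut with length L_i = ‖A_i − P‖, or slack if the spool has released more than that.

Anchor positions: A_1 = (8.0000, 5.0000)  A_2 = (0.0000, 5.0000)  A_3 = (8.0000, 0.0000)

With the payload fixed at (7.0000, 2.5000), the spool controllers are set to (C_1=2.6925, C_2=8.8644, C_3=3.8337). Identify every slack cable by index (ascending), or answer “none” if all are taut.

2, 3

i=1: geometric 2.6926 vs commanded 2.6925 ⇒ taut
i=2: geometric 7.4330 vs commanded 8.8644 ⇒ slack
i=3: geometric 2.6926 vs commanded 3.8337 ⇒ slack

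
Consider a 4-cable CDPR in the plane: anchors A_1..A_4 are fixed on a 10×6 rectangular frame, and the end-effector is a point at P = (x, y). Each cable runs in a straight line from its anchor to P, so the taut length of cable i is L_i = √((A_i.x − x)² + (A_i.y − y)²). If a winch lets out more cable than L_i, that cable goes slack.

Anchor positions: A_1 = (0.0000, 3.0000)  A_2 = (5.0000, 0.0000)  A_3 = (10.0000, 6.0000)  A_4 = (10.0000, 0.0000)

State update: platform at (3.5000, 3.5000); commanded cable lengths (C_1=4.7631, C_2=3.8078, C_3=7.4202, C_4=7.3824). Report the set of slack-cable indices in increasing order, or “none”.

i=1: geometric 3.5355 vs commanded 4.7631 ⇒ slack
i=2: geometric 3.8079 vs commanded 3.8078 ⇒ taut
i=3: geometric 6.9642 vs commanded 7.4202 ⇒ slack
i=4: geometric 7.3824 vs commanded 7.3824 ⇒ taut

1, 3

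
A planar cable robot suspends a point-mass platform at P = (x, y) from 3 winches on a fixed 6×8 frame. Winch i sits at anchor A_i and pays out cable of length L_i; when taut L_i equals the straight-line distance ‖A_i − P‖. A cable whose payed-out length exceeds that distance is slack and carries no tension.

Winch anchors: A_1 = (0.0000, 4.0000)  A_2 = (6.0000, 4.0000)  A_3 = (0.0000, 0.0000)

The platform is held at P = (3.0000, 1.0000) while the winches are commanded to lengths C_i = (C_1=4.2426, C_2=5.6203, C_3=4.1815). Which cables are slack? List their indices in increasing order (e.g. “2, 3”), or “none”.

2, 3

cable 1: L_1 = ‖A_1−P‖ = 4.2426;  C_1 = 4.2426 → taut
cable 2: L_2 = ‖A_2−P‖ = 4.2426;  C_2 = 5.6203 → slack
cable 3: L_3 = ‖A_3−P‖ = 3.1623;  C_3 = 4.1815 → slack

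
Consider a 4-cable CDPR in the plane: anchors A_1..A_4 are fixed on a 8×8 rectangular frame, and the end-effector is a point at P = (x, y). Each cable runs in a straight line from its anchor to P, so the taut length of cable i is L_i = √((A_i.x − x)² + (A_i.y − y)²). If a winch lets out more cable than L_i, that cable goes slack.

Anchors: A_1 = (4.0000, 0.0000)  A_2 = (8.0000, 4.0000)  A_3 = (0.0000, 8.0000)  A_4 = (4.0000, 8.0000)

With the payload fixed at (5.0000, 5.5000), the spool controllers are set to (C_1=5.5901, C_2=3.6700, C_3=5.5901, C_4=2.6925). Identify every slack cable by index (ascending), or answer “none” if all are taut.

i=1: geometric 5.5902 vs commanded 5.5901 ⇒ taut
i=2: geometric 3.3541 vs commanded 3.6700 ⇒ slack
i=3: geometric 5.5902 vs commanded 5.5901 ⇒ taut
i=4: geometric 2.6926 vs commanded 2.6925 ⇒ taut

2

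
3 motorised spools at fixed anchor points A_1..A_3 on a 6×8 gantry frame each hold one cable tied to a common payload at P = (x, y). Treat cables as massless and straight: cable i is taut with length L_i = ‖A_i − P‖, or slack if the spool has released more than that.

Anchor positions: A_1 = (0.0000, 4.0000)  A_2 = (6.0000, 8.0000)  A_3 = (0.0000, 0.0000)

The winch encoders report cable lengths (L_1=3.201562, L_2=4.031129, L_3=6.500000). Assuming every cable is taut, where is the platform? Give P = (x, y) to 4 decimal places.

expand ‖A_i−P‖²=L_i² and subtract eq 1 (c_i ≔ ‖A_i‖²−L_i²)
c_1 = 0.0000+16.0000−10.2500 = 5.7500
eq1−eq2 → [-12.0000  -8.0000]·P = -78.0000
eq1−eq3 → [0.0000  8.0000]·P = 48.0000
2×2 solve → P = (2.5000, 6.0000)

(2.5000, 6.0000)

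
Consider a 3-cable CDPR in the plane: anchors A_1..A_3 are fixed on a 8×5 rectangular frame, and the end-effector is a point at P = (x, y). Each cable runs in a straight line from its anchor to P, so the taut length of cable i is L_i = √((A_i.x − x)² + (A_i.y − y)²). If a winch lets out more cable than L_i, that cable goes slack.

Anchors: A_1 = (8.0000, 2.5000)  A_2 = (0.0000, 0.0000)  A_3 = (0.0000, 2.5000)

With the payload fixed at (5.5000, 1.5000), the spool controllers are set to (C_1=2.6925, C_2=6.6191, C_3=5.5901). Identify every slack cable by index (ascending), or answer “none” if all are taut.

2

i=1: geometric 2.6926 vs commanded 2.6925 ⇒ taut
i=2: geometric 5.7009 vs commanded 6.6191 ⇒ slack
i=3: geometric 5.5902 vs commanded 5.5901 ⇒ taut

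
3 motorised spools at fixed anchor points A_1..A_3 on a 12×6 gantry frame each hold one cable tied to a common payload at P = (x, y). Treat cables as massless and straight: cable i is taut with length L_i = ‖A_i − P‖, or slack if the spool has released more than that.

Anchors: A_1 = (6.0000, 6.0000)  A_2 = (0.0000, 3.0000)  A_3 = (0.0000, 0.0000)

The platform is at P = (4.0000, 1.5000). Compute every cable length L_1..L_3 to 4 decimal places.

(4.9244, 4.2720, 4.2720)

L_1: Δ = A_1−P = (2.0000, 4.5000) → ‖Δ‖ = √24.2500 = 4.9244
L_2: Δ = A_2−P = (-4.0000, 1.5000) → ‖Δ‖ = √18.2500 = 4.2720
L_3: Δ = A_3−P = (-4.0000, -1.5000) → ‖Δ‖ = √18.2500 = 4.2720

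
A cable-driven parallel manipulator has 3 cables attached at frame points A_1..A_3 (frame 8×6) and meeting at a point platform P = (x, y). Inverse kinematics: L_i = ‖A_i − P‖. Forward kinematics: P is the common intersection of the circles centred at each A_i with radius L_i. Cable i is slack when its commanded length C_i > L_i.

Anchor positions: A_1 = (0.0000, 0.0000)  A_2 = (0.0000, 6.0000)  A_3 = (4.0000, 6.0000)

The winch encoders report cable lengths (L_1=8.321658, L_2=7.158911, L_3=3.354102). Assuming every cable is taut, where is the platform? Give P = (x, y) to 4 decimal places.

expand ‖A_i−P‖²=L_i² and subtract eq 1 (q_i ≔ ‖A_i‖²−L_i²)
q_1 = 0.0000+0.0000−69.2500 = -69.2500
eq1−eq2 → [0.0000  -12.0000]·P = -54.0000
eq1−eq3 → [-8.0000  -12.0000]·P = -110.0000
2×2 solve → P = (7.0000, 4.5000)

(7.0000, 4.5000)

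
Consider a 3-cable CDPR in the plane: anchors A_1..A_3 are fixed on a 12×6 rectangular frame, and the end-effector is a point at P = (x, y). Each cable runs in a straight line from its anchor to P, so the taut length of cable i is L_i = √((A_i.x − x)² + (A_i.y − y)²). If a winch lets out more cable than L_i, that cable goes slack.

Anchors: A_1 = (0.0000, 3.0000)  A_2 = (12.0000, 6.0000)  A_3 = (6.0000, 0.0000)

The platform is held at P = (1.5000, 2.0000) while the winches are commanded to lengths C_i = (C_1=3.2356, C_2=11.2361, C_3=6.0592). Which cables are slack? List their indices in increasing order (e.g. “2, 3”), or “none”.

1, 3

cable 1: L_1 = ‖A_1−P‖ = 1.8028;  C_1 = 3.2356 → slack
cable 2: L_2 = ‖A_2−P‖ = 11.2361;  C_2 = 11.2361 → taut
cable 3: L_3 = ‖A_3−P‖ = 4.9244;  C_3 = 6.0592 → slack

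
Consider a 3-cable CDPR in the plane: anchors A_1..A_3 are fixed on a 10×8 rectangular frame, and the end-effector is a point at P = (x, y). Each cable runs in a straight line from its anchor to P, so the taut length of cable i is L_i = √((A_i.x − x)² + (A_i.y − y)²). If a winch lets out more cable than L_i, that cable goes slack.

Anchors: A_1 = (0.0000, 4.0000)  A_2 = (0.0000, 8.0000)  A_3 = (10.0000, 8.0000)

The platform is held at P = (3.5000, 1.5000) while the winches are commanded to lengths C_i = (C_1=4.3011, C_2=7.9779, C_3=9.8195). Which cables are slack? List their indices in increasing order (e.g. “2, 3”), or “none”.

i=1: geometric 4.3012 vs commanded 4.3011 ⇒ taut
i=2: geometric 7.3824 vs commanded 7.9779 ⇒ slack
i=3: geometric 9.1924 vs commanded 9.8195 ⇒ slack

2, 3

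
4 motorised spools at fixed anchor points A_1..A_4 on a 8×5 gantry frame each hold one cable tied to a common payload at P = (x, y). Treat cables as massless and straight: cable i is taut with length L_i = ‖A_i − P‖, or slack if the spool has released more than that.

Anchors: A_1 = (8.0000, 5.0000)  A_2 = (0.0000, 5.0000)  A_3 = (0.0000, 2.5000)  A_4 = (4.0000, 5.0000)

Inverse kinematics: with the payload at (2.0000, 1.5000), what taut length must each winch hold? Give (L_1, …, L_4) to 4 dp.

(6.9462, 4.0311, 2.2361, 4.0311)

cable 1: Δx=6.0000, Δy=3.5000; L_1 = √(Δx²+Δy²) = 6.9462
cable 2: Δx=-2.0000, Δy=3.5000; L_2 = √(Δx²+Δy²) = 4.0311
cable 3: Δx=-2.0000, Δy=1.0000; L_3 = √(Δx²+Δy²) = 2.2361
cable 4: Δx=2.0000, Δy=3.5000; L_4 = √(Δx²+Δy²) = 4.0311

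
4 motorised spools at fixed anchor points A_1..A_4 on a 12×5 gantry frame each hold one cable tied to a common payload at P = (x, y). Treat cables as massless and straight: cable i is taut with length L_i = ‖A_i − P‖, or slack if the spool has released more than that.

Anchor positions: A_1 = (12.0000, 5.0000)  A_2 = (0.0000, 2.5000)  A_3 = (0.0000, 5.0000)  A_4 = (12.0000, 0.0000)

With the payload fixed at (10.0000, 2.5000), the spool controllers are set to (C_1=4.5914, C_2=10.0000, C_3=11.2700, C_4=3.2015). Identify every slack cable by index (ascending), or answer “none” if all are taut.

cable 1: L_1 = ‖A_1−P‖ = 3.2016;  C_1 = 4.5914 → slack
cable 2: L_2 = ‖A_2−P‖ = 10.0000;  C_2 = 10.0000 → taut
cable 3: L_3 = ‖A_3−P‖ = 10.3078;  C_3 = 11.2700 → slack
cable 4: L_4 = ‖A_4−P‖ = 3.2016;  C_4 = 3.2015 → taut

1, 3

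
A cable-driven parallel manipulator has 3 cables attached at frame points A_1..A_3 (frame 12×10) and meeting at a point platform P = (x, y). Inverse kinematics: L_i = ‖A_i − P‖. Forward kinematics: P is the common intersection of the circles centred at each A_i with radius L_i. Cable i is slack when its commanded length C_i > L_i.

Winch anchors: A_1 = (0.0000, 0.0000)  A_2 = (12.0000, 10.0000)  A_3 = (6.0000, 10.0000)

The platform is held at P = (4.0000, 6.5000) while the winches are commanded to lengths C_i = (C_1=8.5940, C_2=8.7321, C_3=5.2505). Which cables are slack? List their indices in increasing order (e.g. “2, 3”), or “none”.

1, 3

i=1: geometric 7.6322 vs commanded 8.5940 ⇒ slack
i=2: geometric 8.7321 vs commanded 8.7321 ⇒ taut
i=3: geometric 4.0311 vs commanded 5.2505 ⇒ slack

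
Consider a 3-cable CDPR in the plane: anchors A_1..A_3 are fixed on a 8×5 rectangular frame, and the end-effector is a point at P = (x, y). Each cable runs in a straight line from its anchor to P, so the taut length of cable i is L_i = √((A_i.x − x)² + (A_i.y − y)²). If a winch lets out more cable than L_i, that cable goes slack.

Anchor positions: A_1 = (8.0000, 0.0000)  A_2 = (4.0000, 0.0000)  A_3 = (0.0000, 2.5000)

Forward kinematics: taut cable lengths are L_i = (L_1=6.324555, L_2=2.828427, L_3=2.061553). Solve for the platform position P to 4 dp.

expand ‖A_i−P‖²=L_i² and subtract eq 1 (c_i ≔ ‖A_i‖²−L_i²)
c_1 = 64.0000+0.0000−40.0000 = 24.0000
eq1−eq2 → [8.0000  0.0000]·P = 16.0000
eq1−eq3 → [16.0000  -5.0000]·P = 22.0000
2×2 solve → P = (2.0000, 2.0000)

(2.0000, 2.0000)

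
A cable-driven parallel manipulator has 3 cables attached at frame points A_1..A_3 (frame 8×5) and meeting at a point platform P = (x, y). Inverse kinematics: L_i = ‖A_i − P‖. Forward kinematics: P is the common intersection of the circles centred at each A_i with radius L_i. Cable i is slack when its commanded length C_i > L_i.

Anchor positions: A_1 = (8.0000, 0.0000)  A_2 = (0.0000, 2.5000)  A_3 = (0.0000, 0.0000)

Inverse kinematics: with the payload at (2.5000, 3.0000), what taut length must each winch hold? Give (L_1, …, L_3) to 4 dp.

(6.2650, 2.5495, 3.9051)

cable 1: Δx=5.5000, Δy=-3.0000; L_1 = √(Δx²+Δy²) = 6.2650
cable 2: Δx=-2.5000, Δy=-0.5000; L_2 = √(Δx²+Δy²) = 2.5495
cable 3: Δx=-2.5000, Δy=-3.0000; L_3 = √(Δx²+Δy²) = 3.9051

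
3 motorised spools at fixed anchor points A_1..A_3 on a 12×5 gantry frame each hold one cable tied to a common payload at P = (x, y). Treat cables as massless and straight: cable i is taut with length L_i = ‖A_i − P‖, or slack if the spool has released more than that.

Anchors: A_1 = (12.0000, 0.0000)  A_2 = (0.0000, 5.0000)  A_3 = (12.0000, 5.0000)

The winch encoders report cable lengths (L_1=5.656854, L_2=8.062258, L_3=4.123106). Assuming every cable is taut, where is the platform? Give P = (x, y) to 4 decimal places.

circle eqns → linear via eq_j − eq_1; set k_j = A_j·A_j − L_j²
k_1 = 144.0000+0.0000−32.0000 = 112.0000
24.0000·x − 10.0000·y = k_1−k_2 = 152.0000
0.0000·x − 10.0000·y = k_1−k_3 = -40.0000
solve first two rows → x=8.0000, y=4.0000

(8.0000, 4.0000)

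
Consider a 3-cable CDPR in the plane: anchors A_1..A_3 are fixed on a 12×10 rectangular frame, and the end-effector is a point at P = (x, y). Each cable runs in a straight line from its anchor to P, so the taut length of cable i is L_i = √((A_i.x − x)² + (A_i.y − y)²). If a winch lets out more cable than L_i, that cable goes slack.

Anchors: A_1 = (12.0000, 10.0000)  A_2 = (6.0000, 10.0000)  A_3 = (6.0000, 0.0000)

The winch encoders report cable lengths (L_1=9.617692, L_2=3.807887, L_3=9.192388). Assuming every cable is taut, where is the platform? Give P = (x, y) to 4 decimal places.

each cable: (A_i−P)·(A_i−P) = L_i²; let c_i = ‖A_i‖²−L_i²
c_1 = 144.0000+100.0000−92.5000 = 151.5000
row 1: 12.0000x + 0.0000y = 30.0000  (c_2=121.5000)
row 2: 12.0000x + 20.0000y = 200.0000  (c_3=-48.5000)
Cramer on rows 1–2 → x = 2.5000, y = 8.5000

(2.5000, 8.5000)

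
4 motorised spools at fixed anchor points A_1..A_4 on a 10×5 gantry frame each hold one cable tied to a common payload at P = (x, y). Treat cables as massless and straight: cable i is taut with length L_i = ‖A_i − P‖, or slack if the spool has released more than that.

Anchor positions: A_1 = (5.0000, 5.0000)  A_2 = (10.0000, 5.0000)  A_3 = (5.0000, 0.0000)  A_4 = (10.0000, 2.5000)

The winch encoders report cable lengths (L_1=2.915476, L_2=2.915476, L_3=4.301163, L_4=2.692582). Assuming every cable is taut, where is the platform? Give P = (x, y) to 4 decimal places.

expand ‖A_i−P‖²=L_i² and subtract eq 1 (c_i ≔ ‖A_i‖²−L_i²)
c_1 = 25.0000+25.0000−8.5000 = 41.5000
eq1−eq2 → [-10.0000  0.0000]·P = -75.0000
eq1−eq3 → [0.0000  10.0000]·P = 35.0000
eq1−eq4 → [-10.0000  5.0000]·P = -57.5000
2×2 solve → P = (7.5000, 3.5000)
check cable 4: ‖A_4−P‖² = 7.2500 ≈ L_4² = 7.2500 ✓

(7.5000, 3.5000)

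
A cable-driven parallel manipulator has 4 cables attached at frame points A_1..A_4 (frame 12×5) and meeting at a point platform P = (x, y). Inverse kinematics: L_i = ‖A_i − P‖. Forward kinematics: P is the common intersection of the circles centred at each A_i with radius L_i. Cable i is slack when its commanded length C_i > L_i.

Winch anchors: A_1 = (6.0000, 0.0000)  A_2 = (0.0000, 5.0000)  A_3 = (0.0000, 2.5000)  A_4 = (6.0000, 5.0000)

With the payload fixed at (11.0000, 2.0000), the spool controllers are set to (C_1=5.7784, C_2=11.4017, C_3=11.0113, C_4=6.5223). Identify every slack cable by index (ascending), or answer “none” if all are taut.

1, 4

cable 1: √((-5.0000)²+(-2.0000)²)=5.3852, C_1=5.7784: slack
cable 2: √((-11.0000)²+(3.0000)²)=11.4018, C_2=11.4017: taut
cable 3: √((-11.0000)²+(0.5000)²)=11.0114, C_3=11.0113: taut
cable 4: √((-5.0000)²+(3.0000)²)=5.8310, C_4=6.5223: slack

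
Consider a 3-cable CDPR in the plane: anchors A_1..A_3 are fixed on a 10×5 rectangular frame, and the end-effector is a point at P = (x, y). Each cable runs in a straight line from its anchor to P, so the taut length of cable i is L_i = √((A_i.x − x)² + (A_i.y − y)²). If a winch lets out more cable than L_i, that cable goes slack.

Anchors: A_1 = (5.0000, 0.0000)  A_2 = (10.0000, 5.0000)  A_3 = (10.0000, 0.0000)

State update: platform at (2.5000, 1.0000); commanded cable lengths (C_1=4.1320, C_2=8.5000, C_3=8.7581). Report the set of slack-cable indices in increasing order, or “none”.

i=1: geometric 2.6926 vs commanded 4.1320 ⇒ slack
i=2: geometric 8.5000 vs commanded 8.5000 ⇒ taut
i=3: geometric 7.5664 vs commanded 8.7581 ⇒ slack

1, 3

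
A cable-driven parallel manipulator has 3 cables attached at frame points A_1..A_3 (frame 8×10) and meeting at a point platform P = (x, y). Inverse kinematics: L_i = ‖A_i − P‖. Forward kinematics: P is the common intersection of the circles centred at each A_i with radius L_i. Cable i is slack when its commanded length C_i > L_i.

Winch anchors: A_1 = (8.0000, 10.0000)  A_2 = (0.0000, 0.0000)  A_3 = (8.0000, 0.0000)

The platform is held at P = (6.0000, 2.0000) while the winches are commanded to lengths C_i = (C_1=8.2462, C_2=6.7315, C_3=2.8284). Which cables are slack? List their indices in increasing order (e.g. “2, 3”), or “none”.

2

i=1: geometric 8.2462 vs commanded 8.2462 ⇒ taut
i=2: geometric 6.3246 vs commanded 6.7315 ⇒ slack
i=3: geometric 2.8284 vs commanded 2.8284 ⇒ taut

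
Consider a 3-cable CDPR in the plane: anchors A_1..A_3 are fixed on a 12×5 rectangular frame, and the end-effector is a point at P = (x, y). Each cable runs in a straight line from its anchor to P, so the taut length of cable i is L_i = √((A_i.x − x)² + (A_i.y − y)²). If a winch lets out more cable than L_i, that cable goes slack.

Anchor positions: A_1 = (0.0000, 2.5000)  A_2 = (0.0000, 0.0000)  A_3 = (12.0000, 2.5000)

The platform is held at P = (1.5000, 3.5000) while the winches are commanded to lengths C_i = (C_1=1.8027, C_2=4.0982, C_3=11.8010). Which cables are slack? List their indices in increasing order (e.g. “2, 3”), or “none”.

i=1: geometric 1.8028 vs commanded 1.8027 ⇒ taut
i=2: geometric 3.8079 vs commanded 4.0982 ⇒ slack
i=3: geometric 10.5475 vs commanded 11.8010 ⇒ slack

2, 3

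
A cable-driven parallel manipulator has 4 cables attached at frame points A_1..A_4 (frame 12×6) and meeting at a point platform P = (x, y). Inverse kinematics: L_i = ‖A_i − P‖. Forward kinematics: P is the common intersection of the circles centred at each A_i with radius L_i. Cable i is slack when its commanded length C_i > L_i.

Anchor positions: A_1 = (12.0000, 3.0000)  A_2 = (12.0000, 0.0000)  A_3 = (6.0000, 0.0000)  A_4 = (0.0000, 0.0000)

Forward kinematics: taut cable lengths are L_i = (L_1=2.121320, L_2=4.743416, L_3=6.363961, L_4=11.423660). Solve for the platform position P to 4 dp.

(10.5000, 4.5000)

each cable: (A_i−P)·(A_i−P) = L_i²; let c_i = ‖A_i‖²−L_i²
c_1 = 144.0000+9.0000−4.5000 = 148.5000
row 1: 0.0000x + 6.0000y = 27.0000  (c_2=121.5000)
row 2: 12.0000x + 6.0000y = 153.0000  (c_3=-4.5000)
row 3: 24.0000x + 6.0000y = 279.0000  (c_4=-130.5000)
Cramer on rows 1–2 → x = 10.5000, y = 4.5000
check cable 4: ‖A_4−P‖² = 130.5000 ≈ L_4² = 130.5000 ✓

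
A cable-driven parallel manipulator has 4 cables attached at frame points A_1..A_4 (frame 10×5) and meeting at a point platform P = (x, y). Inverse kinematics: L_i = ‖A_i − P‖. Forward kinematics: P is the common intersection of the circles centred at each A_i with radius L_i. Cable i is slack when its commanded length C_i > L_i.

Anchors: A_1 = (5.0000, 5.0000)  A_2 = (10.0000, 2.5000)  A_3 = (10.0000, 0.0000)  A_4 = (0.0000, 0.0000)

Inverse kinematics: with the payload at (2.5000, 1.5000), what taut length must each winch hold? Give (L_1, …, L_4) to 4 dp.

(4.3012, 7.5664, 7.6485, 2.9155)

L_1 = √((5.0000−2.5000)² + (5.0000−1.5000)²) = 4.3012
L_2 = √((10.0000−2.5000)² + (2.5000−1.5000)²) = 7.5664
L_3 = √((10.0000−2.5000)² + (0.0000−1.5000)²) = 7.6485
L_4 = √((0.0000−2.5000)² + (0.0000−1.5000)²) = 2.9155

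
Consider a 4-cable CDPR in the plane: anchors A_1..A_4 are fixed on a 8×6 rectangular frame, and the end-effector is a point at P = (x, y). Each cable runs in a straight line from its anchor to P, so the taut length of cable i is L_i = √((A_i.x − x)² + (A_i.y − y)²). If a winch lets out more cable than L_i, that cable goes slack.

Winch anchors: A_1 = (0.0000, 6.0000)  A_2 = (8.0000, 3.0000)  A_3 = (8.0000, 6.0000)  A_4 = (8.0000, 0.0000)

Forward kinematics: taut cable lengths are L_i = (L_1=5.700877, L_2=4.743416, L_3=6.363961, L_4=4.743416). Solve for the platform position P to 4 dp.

(3.5000, 1.5000)

each cable: (A_i−P)·(A_i−P) = L_i²; let k_i = ‖A_i‖²−L_i²
k_1 = 0.0000+36.0000−32.5000 = 3.5000
row 1: -16.0000x + 6.0000y = -47.0000  (k_2=50.5000)
row 2: -16.0000x + 0.0000y = -56.0000  (k_3=59.5000)
row 3: -16.0000x + 12.0000y = -38.0000  (k_4=41.5000)
Cramer on rows 1–2 → x = 3.5000, y = 1.5000
check cable 4: ‖A_4−P‖² = 22.5000 ≈ L_4² = 22.5000 ✓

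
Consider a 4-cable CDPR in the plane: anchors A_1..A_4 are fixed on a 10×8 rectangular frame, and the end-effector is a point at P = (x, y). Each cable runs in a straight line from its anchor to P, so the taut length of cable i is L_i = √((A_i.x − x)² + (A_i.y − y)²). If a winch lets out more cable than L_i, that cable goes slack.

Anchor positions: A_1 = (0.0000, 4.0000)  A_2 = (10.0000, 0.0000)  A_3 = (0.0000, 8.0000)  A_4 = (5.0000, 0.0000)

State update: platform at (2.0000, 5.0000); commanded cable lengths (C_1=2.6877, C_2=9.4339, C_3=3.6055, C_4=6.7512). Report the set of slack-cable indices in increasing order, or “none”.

1, 4

i=1: geometric 2.2361 vs commanded 2.6877 ⇒ slack
i=2: geometric 9.4340 vs commanded 9.4339 ⇒ taut
i=3: geometric 3.6056 vs commanded 3.6055 ⇒ taut
i=4: geometric 5.8310 vs commanded 6.7512 ⇒ slack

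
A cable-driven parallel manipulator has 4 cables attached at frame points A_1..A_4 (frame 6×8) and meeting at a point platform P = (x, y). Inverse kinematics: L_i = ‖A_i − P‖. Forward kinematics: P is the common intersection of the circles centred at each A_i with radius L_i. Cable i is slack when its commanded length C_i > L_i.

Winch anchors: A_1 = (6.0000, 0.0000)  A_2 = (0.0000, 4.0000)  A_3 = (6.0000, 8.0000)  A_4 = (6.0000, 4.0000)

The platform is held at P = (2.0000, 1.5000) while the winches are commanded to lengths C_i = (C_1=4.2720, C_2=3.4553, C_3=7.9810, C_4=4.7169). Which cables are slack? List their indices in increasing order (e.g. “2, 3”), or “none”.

cable 1: √((4.0000)²+(-1.5000)²)=4.2720, C_1=4.2720: taut
cable 2: √((-2.0000)²+(2.5000)²)=3.2016, C_2=3.4553: slack
cable 3: √((4.0000)²+(6.5000)²)=7.6322, C_3=7.9810: slack
cable 4: √((4.0000)²+(2.5000)²)=4.7170, C_4=4.7169: taut

2, 3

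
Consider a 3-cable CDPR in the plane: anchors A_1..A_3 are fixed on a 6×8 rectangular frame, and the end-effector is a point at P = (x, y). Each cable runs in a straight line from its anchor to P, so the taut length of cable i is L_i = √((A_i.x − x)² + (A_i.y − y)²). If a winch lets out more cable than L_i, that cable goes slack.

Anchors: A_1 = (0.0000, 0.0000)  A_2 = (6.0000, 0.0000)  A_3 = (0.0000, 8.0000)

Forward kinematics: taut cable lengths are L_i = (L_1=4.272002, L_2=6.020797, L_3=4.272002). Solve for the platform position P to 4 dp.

circle eqns → linear via eq_j − eq_1; set k_j = A_j·A_j − L_j²
k_1 = 0.0000+0.0000−18.2500 = -18.2500
-12.0000·x + 0.0000·y = k_1−k_2 = -18.0000
0.0000·x − 16.0000·y = k_1−k_3 = -64.0000
solve first two rows → x=1.5000, y=4.0000

(1.5000, 4.0000)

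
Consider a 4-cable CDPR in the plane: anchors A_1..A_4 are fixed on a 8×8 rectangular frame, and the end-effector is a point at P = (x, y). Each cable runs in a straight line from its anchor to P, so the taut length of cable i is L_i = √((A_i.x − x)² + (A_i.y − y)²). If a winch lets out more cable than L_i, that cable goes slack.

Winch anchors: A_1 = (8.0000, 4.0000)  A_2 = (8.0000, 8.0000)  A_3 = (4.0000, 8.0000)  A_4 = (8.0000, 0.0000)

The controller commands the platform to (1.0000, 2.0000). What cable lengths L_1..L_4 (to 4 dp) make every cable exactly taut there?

L_1: Δ = A_1−P = (7.0000, 2.0000) → ‖Δ‖ = √53.0000 = 7.2801
L_2: Δ = A_2−P = (7.0000, 6.0000) → ‖Δ‖ = √85.0000 = 9.2195
L_3: Δ = A_3−P = (3.0000, 6.0000) → ‖Δ‖ = √45.0000 = 6.7082
L_4: Δ = A_4−P = (7.0000, -2.0000) → ‖Δ‖ = √53.0000 = 7.2801

(7.2801, 9.2195, 6.7082, 7.2801)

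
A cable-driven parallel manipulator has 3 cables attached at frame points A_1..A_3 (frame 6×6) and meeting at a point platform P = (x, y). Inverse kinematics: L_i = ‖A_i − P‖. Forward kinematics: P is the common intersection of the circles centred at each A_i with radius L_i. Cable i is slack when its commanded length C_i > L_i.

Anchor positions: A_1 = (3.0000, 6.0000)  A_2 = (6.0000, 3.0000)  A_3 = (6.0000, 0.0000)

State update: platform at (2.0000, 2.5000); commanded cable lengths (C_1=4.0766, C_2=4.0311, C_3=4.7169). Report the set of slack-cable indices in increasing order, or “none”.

i=1: geometric 3.6401 vs commanded 4.0766 ⇒ slack
i=2: geometric 4.0311 vs commanded 4.0311 ⇒ taut
i=3: geometric 4.7170 vs commanded 4.7169 ⇒ taut

1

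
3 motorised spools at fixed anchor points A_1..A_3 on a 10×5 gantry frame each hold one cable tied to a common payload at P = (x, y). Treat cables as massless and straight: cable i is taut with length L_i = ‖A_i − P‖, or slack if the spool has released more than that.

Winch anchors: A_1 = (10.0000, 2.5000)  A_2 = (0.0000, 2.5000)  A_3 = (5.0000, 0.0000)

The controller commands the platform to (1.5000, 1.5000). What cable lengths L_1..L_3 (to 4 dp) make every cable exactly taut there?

cable 1: Δx=8.5000, Δy=1.0000; L_1 = √(Δx²+Δy²) = 8.5586
cable 2: Δx=-1.5000, Δy=1.0000; L_2 = √(Δx²+Δy²) = 1.8028
cable 3: Δx=3.5000, Δy=-1.5000; L_3 = √(Δx²+Δy²) = 3.8079

(8.5586, 1.8028, 3.8079)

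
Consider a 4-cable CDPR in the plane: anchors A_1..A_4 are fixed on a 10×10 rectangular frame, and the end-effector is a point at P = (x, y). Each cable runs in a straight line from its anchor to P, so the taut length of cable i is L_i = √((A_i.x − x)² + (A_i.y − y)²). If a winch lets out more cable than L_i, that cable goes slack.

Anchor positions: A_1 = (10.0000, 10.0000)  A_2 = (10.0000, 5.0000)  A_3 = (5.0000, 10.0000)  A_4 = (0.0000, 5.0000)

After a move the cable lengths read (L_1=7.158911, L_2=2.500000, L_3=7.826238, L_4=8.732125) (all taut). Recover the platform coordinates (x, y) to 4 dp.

(8.5000, 3.0000)

circle eqns → linear via eq_j − eq_1; set q_j = A_j·A_j − L_j²
q_1 = 100.0000+100.0000−51.2500 = 148.7500
0.0000·x + 10.0000·y = q_1−q_2 = 30.0000
10.0000·x + 0.0000·y = q_1−q_3 = 85.0000
20.0000·x + 10.0000·y = q_1−q_4 = 200.0000
solve first two rows → x=8.5000, y=3.0000
check cable 4: ‖A_4−P‖² = 76.2500 ≈ L_4² = 76.2500 ✓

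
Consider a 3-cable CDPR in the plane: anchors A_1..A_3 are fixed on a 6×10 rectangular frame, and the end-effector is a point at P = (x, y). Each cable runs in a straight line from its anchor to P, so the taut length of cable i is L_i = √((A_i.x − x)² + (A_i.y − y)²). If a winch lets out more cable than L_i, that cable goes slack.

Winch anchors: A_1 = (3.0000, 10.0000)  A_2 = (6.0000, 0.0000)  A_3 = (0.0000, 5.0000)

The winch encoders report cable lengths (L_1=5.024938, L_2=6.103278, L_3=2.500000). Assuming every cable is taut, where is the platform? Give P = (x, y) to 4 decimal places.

each cable: (A_i−P)·(A_i−P) = L_i²; let q_i = ‖A_i‖²−L_i²
q_1 = 9.0000+100.0000−25.2500 = 83.7500
row 1: -6.0000x + 20.0000y = 85.0000  (q_2=-1.2500)
row 2: 6.0000x + 10.0000y = 65.0000  (q_3=18.7500)
Cramer on rows 1–2 → x = 2.5000, y = 5.0000

(2.5000, 5.0000)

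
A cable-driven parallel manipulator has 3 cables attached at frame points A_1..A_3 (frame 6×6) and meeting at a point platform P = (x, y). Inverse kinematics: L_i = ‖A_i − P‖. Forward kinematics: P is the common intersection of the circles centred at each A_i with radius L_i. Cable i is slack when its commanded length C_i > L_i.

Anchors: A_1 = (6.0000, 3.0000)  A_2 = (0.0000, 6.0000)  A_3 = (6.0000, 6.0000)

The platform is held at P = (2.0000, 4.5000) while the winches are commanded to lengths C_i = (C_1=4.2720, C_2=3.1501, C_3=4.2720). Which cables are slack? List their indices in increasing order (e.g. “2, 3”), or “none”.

2

cable 1: √((4.0000)²+(-1.5000)²)=4.2720, C_1=4.2720: taut
cable 2: √((-2.0000)²+(1.5000)²)=2.5000, C_2=3.1501: slack
cable 3: √((4.0000)²+(1.5000)²)=4.2720, C_3=4.2720: taut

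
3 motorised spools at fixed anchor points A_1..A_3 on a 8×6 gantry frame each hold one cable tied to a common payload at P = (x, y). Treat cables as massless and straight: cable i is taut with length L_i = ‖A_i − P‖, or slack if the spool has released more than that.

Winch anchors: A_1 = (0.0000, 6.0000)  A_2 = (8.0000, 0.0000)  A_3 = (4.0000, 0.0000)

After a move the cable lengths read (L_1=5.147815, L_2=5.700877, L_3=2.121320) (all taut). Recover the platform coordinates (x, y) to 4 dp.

(2.5000, 1.5000)

expand ‖A_i−P‖²=L_i² and subtract eq 1 (q_i ≔ ‖A_i‖²−L_i²)
q_1 = 0.0000+36.0000−26.5000 = 9.5000
eq1−eq2 → [-16.0000  12.0000]·P = -22.0000
eq1−eq3 → [-8.0000  12.0000]·P = -2.0000
2×2 solve → P = (2.5000, 1.5000)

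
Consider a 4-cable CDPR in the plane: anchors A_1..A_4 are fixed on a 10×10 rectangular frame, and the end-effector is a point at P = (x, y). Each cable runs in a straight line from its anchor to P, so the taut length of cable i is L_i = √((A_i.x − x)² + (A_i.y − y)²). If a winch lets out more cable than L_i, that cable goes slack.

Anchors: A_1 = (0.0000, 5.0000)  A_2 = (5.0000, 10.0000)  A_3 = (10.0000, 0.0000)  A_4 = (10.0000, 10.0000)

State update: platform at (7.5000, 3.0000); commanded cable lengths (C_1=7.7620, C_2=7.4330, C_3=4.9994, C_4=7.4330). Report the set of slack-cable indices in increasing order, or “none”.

3

i=1: geometric 7.7621 vs commanded 7.7620 ⇒ taut
i=2: geometric 7.4330 vs commanded 7.4330 ⇒ taut
i=3: geometric 3.9051 vs commanded 4.9994 ⇒ slack
i=4: geometric 7.4330 vs commanded 7.4330 ⇒ taut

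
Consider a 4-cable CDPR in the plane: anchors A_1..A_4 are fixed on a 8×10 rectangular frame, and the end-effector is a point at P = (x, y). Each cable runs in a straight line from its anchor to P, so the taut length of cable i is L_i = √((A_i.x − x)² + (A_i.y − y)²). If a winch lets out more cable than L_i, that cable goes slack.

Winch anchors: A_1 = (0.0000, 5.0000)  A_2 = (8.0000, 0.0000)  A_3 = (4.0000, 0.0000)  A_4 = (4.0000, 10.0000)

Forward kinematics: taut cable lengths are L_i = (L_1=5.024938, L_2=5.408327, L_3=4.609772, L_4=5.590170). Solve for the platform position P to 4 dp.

(5.0000, 4.5000)

expand ‖A_i−P‖²=L_i² and subtract eq 1 (q_i ≔ ‖A_i‖²−L_i²)
q_1 = 0.0000+25.0000−25.2500 = -0.2500
eq1−eq2 → [-16.0000  10.0000]·P = -35.0000
eq1−eq3 → [-8.0000  10.0000]·P = 5.0000
eq1−eq4 → [-8.0000  -10.0000]·P = -85.0000
2×2 solve → P = (5.0000, 4.5000)
check cable 4: ‖A_4−P‖² = 31.2500 ≈ L_4² = 31.2500 ✓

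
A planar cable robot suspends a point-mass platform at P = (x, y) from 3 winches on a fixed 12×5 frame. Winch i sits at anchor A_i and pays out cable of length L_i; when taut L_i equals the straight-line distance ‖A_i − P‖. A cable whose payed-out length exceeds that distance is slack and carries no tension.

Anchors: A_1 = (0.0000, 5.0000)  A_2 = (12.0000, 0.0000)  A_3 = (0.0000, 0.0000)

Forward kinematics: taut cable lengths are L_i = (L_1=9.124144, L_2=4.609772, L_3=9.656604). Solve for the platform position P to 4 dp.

circle eqns → linear via eq_j − eq_1; set k_j = A_j·A_j − L_j²
k_1 = 0.0000+25.0000−83.2500 = -58.2500
-24.0000·x + 10.0000·y = k_1−k_2 = -181.0000
0.0000·x + 10.0000·y = k_1−k_3 = 35.0000
solve first two rows → x=9.0000, y=3.5000

(9.0000, 3.5000)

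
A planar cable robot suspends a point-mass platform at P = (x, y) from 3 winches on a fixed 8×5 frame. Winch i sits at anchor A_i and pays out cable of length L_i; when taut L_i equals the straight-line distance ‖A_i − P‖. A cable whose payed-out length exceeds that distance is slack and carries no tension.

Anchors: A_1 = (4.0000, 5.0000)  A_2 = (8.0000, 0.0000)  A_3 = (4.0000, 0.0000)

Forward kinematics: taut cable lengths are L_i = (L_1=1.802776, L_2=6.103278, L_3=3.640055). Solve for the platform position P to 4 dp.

(3.0000, 3.5000)

circle eqns → linear via eq_j − eq_1; set k_j = A_j·A_j − L_j²
k_1 = 16.0000+25.0000−3.2500 = 37.7500
-8.0000·x + 10.0000·y = k_1−k_2 = 11.0000
0.0000·x + 10.0000·y = k_1−k_3 = 35.0000
solve first two rows → x=3.0000, y=3.5000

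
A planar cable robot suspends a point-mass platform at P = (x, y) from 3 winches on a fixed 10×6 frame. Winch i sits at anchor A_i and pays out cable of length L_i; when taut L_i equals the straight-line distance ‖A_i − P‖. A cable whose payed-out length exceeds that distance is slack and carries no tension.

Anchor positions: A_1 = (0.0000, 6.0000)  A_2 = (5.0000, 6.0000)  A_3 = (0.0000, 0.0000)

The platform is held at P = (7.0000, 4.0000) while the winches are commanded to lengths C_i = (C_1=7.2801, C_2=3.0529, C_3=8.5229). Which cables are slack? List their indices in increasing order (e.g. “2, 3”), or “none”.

2, 3

i=1: geometric 7.2801 vs commanded 7.2801 ⇒ taut
i=2: geometric 2.8284 vs commanded 3.0529 ⇒ slack
i=3: geometric 8.0623 vs commanded 8.5229 ⇒ slack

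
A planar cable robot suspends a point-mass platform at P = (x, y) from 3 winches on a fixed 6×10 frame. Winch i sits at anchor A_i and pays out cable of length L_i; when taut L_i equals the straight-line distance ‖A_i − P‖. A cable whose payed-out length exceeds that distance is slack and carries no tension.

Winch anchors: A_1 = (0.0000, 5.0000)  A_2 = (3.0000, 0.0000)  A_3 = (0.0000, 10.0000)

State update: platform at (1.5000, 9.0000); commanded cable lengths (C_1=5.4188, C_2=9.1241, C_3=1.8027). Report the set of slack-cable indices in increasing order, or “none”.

1

cable 1: √((-1.5000)²+(-4.0000)²)=4.2720, C_1=5.4188: slack
cable 2: √((1.5000)²+(-9.0000)²)=9.1241, C_2=9.1241: taut
cable 3: √((-1.5000)²+(1.0000)²)=1.8028, C_3=1.8027: taut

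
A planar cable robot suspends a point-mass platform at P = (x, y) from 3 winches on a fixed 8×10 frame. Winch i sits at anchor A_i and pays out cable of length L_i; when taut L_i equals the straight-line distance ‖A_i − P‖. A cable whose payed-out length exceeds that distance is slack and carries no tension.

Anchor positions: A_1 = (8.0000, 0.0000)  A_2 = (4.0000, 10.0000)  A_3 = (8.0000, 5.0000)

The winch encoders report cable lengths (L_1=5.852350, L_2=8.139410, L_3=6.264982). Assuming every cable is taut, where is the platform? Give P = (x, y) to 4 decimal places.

(2.5000, 2.0000)

expand ‖A_i−P‖²=L_i² and subtract eq 1 (k_i ≔ ‖A_i‖²−L_i²)
k_1 = 64.0000+0.0000−34.2500 = 29.7500
eq1−eq2 → [8.0000  -20.0000]·P = -20.0000
eq1−eq3 → [0.0000  -10.0000]·P = -20.0000
2×2 solve → P = (2.5000, 2.0000)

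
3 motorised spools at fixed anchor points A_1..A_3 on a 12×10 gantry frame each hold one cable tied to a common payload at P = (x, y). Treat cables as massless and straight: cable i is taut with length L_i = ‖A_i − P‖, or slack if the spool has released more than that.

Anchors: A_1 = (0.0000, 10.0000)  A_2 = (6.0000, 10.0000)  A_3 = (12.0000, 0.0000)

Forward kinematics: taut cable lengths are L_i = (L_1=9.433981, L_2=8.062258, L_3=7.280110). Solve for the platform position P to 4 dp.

(5.0000, 2.0000)

each cable: (A_i−P)·(A_i−P) = L_i²; let c_i = ‖A_i‖²−L_i²
c_1 = 0.0000+100.0000−89.0000 = 11.0000
row 1: -12.0000x + 0.0000y = -60.0000  (c_2=71.0000)
row 2: -24.0000x + 20.0000y = -80.0000  (c_3=91.0000)
Cramer on rows 1–2 → x = 5.0000, y = 2.0000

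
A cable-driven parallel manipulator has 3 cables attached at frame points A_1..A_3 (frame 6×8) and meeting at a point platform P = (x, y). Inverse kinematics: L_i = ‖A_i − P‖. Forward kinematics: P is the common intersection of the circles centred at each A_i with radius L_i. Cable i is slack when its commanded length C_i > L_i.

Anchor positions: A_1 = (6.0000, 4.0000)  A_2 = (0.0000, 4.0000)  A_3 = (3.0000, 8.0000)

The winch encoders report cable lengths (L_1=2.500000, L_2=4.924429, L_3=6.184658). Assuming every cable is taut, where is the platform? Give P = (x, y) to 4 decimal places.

(4.5000, 2.0000)

each cable: (A_i−P)·(A_i−P) = L_i²; let c_i = ‖A_i‖²−L_i²
c_1 = 36.0000+16.0000−6.2500 = 45.7500
row 1: 12.0000x + 0.0000y = 54.0000  (c_2=-8.2500)
row 2: 6.0000x − 8.0000y = 11.0000  (c_3=34.7500)
Cramer on rows 1–2 → x = 4.5000, y = 2.0000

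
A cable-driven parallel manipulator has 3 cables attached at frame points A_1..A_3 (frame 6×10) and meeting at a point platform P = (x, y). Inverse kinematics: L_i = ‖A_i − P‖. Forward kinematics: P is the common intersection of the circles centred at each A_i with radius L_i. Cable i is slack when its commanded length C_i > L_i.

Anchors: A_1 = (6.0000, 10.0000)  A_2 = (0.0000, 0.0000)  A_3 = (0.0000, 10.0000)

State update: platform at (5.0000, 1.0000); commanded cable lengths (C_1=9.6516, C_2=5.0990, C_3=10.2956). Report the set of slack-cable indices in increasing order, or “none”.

i=1: geometric 9.0554 vs commanded 9.6516 ⇒ slack
i=2: geometric 5.0990 vs commanded 5.0990 ⇒ taut
i=3: geometric 10.2956 vs commanded 10.2956 ⇒ taut

1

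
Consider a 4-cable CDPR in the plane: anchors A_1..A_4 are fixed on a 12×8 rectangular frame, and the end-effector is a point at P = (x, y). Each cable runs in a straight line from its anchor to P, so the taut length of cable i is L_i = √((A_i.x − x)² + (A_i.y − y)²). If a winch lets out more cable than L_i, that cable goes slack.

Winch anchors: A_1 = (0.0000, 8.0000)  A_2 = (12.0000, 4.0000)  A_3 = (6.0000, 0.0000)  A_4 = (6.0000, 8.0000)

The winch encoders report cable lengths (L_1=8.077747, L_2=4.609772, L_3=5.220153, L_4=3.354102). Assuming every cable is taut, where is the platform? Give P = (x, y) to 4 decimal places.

(7.5000, 5.0000)

expand ‖A_i−P‖²=L_i² and subtract eq 1 (q_i ≔ ‖A_i‖²−L_i²)
q_1 = 0.0000+64.0000−65.2500 = -1.2500
eq1−eq2 → [-24.0000  8.0000]·P = -140.0000
eq1−eq3 → [-12.0000  16.0000]·P = -10.0000
eq1−eq4 → [-12.0000  0.0000]·P = -90.0000
2×2 solve → P = (7.5000, 5.0000)
check cable 4: ‖A_4−P‖² = 11.2500 ≈ L_4² = 11.2500 ✓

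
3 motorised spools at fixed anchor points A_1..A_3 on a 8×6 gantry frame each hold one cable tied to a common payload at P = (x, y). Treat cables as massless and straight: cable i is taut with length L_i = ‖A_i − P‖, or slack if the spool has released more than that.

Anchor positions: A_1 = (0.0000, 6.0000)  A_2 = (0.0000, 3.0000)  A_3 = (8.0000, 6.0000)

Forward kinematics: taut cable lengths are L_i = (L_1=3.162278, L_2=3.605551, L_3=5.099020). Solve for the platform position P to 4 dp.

circle eqns → linear via eq_j − eq_1; set k_j = A_j·A_j − L_j²
k_1 = 0.0000+36.0000−10.0000 = 26.0000
0.0000·x + 6.0000·y = k_1−k_2 = 30.0000
-16.0000·x + 0.0000·y = k_1−k_3 = -48.0000
solve first two rows → x=3.0000, y=5.0000

(3.0000, 5.0000)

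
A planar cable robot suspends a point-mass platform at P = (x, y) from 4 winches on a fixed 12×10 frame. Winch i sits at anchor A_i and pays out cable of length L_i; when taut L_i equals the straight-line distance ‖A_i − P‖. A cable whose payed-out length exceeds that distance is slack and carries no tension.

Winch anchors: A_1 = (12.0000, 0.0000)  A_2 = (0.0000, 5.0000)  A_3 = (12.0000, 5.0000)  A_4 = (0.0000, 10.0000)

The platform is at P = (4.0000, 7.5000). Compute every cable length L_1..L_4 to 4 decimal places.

L_1 = √((12.0000−4.0000)² + (0.0000−7.5000)²) = 10.9659
L_2 = √((0.0000−4.0000)² + (5.0000−7.5000)²) = 4.7170
L_3 = √((12.0000−4.0000)² + (5.0000−7.5000)²) = 8.3815
L_4 = √((0.0000−4.0000)² + (10.0000−7.5000)²) = 4.7170

(10.9659, 4.7170, 8.3815, 4.7170)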